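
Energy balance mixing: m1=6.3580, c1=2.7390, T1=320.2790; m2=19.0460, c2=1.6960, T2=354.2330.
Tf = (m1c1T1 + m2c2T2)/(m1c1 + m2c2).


num = 17019.9585
den = 49.7166
Tf = 342.3397 K

342.3397 K


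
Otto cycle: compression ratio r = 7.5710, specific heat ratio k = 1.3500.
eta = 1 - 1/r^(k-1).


r^(k-1) = 2.0310
eta = 1 - 1/2.0310 = 0.5076 = 50.7625%

50.7625%


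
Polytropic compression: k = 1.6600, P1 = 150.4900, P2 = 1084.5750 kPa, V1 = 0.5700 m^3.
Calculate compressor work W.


(k-1)/k = 0.3976
(P2/P1)^exp = 2.1930
W = 2.5152 * 150.4900 * 0.5700 * (2.1930 - 1) = 257.3821 kJ

257.3821 kJ


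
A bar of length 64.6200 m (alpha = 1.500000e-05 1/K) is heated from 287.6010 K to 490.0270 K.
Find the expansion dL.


dT = 202.4260 K
dL = 1.500000e-05 * 64.6200 * 202.4260 = 0.196212 m
L_final = 64.816212 m

dL = 0.196212 m


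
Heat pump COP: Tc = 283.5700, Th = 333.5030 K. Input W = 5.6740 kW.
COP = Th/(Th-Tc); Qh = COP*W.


COP = 333.5030 / 49.9330 = 6.6790
Qh = 6.6790 * 5.6740 = 37.8967 kW

COP = 6.6790, Qh = 37.8967 kW


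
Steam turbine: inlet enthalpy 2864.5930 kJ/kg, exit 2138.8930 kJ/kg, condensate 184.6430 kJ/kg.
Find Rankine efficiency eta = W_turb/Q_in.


W = 725.7000 kJ/kg
Q_in = 2679.9500 kJ/kg
eta = 0.2708 = 27.0789%

eta = 27.0789%


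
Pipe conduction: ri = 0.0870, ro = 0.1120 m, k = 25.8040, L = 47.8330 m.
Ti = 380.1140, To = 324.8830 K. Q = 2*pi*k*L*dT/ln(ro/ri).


dT = 55.2310 K
ln(ro/ri) = 0.2526
Q = 2*pi*25.8040*47.8330*55.2310 / 0.2526 = 1695742.7972 W

1695742.7972 W


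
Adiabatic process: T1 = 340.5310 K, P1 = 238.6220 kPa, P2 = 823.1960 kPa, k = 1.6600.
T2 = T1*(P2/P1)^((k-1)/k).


(k-1)/k = 0.3976
(P2/P1)^exp = 1.6361
T2 = 340.5310 * 1.6361 = 557.1574 K

557.1574 K


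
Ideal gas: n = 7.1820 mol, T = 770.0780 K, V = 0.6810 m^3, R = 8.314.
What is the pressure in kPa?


P = nRT/V = 7.1820 * 8.314 * 770.0780 / 0.6810
= 45982.2414 / 0.6810 = 67521.6467 Pa = 67.5216 kPa

67.5216 kPa


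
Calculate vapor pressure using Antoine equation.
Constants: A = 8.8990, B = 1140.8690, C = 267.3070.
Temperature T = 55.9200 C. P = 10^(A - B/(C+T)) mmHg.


C+T = 323.2270
B/(C+T) = 3.5296
log10(P) = 8.8990 - 3.5296 = 5.3694
P = 10^5.3694 = 234087.5966 mmHg

234087.5966 mmHg


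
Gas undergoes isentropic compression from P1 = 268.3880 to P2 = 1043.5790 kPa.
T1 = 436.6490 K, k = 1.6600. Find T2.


(k-1)/k = 0.3976
(P2/P1)^exp = 1.7159
T2 = 436.6490 * 1.7159 = 749.2319 K

749.2319 K


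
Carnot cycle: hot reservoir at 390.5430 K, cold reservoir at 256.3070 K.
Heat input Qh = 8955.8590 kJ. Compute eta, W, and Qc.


eta = 1 - 256.3070/390.5430 = 0.3437
W = 0.3437 * 8955.8590 = 3078.2748 kJ
Qc = 8955.8590 - 3078.2748 = 5877.5842 kJ

eta = 34.3716%, W = 3078.2748 kJ, Qc = 5877.5842 kJ


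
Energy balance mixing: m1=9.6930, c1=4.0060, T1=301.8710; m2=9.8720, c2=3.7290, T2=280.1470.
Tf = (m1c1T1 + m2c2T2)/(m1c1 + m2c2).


num = 22034.6627
den = 75.6428
Tf = 291.2987 K

291.2987 K


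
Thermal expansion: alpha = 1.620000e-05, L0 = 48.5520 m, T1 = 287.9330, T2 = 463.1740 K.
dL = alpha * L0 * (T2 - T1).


dT = 175.2410 K
dL = 1.620000e-05 * 48.5520 * 175.2410 = 0.137834 m
L_final = 48.689834 m

dL = 0.137834 m


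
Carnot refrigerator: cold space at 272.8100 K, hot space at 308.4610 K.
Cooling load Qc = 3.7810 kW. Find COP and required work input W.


COP = 272.8100 / 35.6510 = 7.6522
W = 3.7810 / 7.6522 = 0.4941 kW

COP = 7.6522, W = 0.4941 kW


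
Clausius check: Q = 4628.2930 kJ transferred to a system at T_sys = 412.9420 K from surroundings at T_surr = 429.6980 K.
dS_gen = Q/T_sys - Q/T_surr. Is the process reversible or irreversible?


dS_sys = 4628.2930/412.9420 = 11.2081 kJ/K
dS_surr = -4628.2930/429.6980 = -10.7710 kJ/K
dS_gen = 11.2081 - 10.7710 = 0.4371 kJ/K (irreversible)

dS_gen = 0.4371 kJ/K, irreversible


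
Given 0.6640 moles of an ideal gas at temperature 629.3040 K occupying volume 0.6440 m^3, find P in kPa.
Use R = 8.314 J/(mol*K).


P = nRT/V = 0.6640 * 8.314 * 629.3040 / 0.6440
= 3474.0702 / 0.6440 = 5394.5190 Pa = 5.3945 kPa

5.3945 kPa


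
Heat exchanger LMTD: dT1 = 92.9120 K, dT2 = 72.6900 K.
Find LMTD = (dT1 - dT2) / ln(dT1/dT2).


dT1/dT2 = 1.2782
ln(dT1/dT2) = 0.2454
LMTD = 20.2220 / 0.2454 = 82.3878 K

82.3878 K


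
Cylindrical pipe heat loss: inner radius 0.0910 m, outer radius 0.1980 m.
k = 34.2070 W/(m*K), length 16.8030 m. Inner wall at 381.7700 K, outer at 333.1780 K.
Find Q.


dT = 48.5920 K
ln(ro/ri) = 0.7774
Q = 2*pi*34.2070*16.8030*48.5920 / 0.7774 = 225734.3851 W

225734.3851 W


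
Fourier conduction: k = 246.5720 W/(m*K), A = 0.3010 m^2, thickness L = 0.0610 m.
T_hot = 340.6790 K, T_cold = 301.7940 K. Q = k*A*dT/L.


dT = 38.8850 K
Q = 246.5720 * 0.3010 * 38.8850 / 0.0610 = 47311.0429 W

47311.0429 W


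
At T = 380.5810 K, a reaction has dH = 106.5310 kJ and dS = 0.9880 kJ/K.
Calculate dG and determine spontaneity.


T*dS = 380.5810 * 0.9880 = 376.0140 kJ
dG = 106.5310 - 376.0140 = -269.4830 kJ (spontaneous)

dG = -269.4830 kJ, spontaneous


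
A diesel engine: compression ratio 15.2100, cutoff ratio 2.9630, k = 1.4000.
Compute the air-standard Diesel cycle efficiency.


r^(k-1) = 2.9707
rc^k = 4.5753
eta = 0.5621 = 56.2056%

56.2056%


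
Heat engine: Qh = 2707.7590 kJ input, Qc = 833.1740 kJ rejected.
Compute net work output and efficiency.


W = 2707.7590 - 833.1740 = 1874.5850 kJ
eta = 1874.5850 / 2707.7590 = 0.6923 = 69.2301%

W = 1874.5850 kJ, eta = 69.2301%


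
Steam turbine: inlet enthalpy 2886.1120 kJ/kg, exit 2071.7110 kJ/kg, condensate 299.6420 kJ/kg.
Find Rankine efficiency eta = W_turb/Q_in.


W = 814.4010 kJ/kg
Q_in = 2586.4700 kJ/kg
eta = 0.3149 = 31.4870%

eta = 31.4870%


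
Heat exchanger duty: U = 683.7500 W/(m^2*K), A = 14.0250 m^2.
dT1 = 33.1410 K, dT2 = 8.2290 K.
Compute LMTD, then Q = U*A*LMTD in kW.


LMTD = 17.8823 K
Q = 683.7500 * 14.0250 * 17.8823 = 171484.3249 W = 171.4843 kW

171.4843 kW


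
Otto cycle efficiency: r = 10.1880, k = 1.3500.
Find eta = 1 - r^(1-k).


r^(k-1) = 2.2534
eta = 1 - 1/2.2534 = 0.5562 = 55.6219%

55.6219%


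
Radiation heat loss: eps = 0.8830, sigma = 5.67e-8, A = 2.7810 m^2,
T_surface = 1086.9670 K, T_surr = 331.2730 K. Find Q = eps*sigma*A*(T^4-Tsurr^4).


T^4 = 1.3959e+12
Tsurr^4 = 1.2043e+10
Q = 0.8830 * 5.67e-8 * 2.7810 * 1.3839e+12 = 192684.6464 W

192684.6464 W


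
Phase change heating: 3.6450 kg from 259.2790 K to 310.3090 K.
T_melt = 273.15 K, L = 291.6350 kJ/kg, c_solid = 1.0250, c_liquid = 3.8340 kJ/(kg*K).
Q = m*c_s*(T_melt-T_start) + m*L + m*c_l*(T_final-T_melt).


Q1 (sensible, solid) = 3.6450 * 1.0250 * 13.8710 = 51.8238 kJ
Q2 (latent) = 3.6450 * 291.6350 = 1063.0096 kJ
Q3 (sensible, liquid) = 3.6450 * 3.8340 * 37.1590 = 519.2944 kJ
Q_total = 1634.1278 kJ

1634.1278 kJ


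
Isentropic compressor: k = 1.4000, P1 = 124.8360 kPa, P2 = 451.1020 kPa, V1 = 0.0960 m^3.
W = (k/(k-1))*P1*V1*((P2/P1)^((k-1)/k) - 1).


(k-1)/k = 0.2857
(P2/P1)^exp = 1.4435
W = 3.5000 * 124.8360 * 0.0960 * (1.4435 - 1) = 18.6016 kJ

18.6016 kJ


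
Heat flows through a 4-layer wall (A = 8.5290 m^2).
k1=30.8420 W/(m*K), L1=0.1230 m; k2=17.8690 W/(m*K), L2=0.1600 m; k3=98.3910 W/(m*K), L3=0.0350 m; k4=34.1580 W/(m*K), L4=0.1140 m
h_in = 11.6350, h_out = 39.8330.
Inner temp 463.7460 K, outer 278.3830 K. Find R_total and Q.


R_conv_in = 1/(11.6350*8.5290) = 0.0101
R_1 = 0.1230/(30.8420*8.5290) = 0.0005
R_2 = 0.1600/(17.8690*8.5290) = 0.0010
R_3 = 0.0350/(98.3910*8.5290) = 4.1708e-05
R_4 = 0.1140/(34.1580*8.5290) = 0.0004
R_conv_out = 1/(39.8330*8.5290) = 0.0029
R_total = 0.0150 K/W
Q = 185.3630 / 0.0150 = 12381.4705 W

R_total = 0.0150 K/W, Q = 12381.4705 W


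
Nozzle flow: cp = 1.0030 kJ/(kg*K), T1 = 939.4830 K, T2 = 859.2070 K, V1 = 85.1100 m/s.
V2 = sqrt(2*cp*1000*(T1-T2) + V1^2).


dT = 80.2760 K
2*cp*1000*dT = 161033.6560
V1^2 = 7243.7121
V2 = sqrt(168277.3681) = 410.2162 m/s

410.2162 m/s


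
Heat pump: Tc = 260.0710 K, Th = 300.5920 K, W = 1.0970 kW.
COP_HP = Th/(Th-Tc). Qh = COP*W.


COP = 300.5920 / 40.5210 = 7.4182
Qh = 7.4182 * 1.0970 = 8.1377 kW

COP = 7.4182, Qh = 8.1377 kW


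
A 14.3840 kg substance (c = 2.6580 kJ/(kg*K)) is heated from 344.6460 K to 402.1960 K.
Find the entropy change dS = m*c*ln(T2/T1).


T2/T1 = 1.1670
ln(T2/T1) = 0.1544
dS = 14.3840 * 2.6580 * 0.1544 = 5.9040 kJ/K

5.9040 kJ/K


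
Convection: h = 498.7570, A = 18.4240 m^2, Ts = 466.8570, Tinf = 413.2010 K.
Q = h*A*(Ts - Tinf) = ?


dT = 53.6560 K
Q = 498.7570 * 18.4240 * 53.6560 = 493050.2942 W

493050.2942 W


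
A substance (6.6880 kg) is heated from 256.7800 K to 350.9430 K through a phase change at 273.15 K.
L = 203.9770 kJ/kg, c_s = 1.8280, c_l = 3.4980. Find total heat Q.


Q1 (sensible, solid) = 6.6880 * 1.8280 * 16.3700 = 200.1341 kJ
Q2 (latent) = 6.6880 * 203.9770 = 1364.1982 kJ
Q3 (sensible, liquid) = 6.6880 * 3.4980 * 77.7930 = 1819.9380 kJ
Q_total = 3384.2703 kJ

3384.2703 kJ


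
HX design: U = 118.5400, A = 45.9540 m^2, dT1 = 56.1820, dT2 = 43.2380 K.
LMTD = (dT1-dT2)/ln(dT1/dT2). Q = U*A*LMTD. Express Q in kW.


LMTD = 49.4278 K
Q = 118.5400 * 45.9540 * 49.4278 = 269252.6065 W = 269.2526 kW

269.2526 kW


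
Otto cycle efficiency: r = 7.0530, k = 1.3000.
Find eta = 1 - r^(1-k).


r^(k-1) = 1.7969
eta = 1 - 1/1.7969 = 0.4435 = 44.3471%

44.3471%


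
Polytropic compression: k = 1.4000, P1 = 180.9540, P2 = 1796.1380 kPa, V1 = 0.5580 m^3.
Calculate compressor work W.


(k-1)/k = 0.2857
(P2/P1)^exp = 1.9266
W = 3.5000 * 180.9540 * 0.5580 * (1.9266 - 1) = 327.4638 kJ

327.4638 kJ


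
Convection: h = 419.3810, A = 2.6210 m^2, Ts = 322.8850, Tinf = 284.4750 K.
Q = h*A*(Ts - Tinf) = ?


dT = 38.4100 K
Q = 419.3810 * 2.6210 * 38.4100 = 42220.1799 W

42220.1799 W


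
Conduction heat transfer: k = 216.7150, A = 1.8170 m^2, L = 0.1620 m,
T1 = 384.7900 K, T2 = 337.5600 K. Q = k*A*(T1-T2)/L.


dT = 47.2300 K
Q = 216.7150 * 1.8170 * 47.2300 / 0.1620 = 114801.3065 W

114801.3065 W


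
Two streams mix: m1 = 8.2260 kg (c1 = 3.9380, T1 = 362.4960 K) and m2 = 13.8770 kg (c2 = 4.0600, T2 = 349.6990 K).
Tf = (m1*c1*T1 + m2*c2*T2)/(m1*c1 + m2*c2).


num = 31444.9495
den = 88.7346
Tf = 354.3707 K

354.3707 K


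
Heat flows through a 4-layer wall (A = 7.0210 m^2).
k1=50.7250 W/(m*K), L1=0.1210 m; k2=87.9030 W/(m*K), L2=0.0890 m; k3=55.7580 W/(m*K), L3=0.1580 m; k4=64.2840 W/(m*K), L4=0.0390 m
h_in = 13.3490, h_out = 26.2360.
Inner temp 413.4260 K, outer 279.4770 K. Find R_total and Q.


R_conv_in = 1/(13.3490*7.0210) = 0.0107
R_1 = 0.1210/(50.7250*7.0210) = 0.0003
R_2 = 0.0890/(87.9030*7.0210) = 0.0001
R_3 = 0.1580/(55.7580*7.0210) = 0.0004
R_4 = 0.0390/(64.2840*7.0210) = 8.6410e-05
R_conv_out = 1/(26.2360*7.0210) = 0.0054
R_total = 0.0171 K/W
Q = 133.9490 / 0.0171 = 7845.9075 W

R_total = 0.0171 K/W, Q = 7845.9075 W


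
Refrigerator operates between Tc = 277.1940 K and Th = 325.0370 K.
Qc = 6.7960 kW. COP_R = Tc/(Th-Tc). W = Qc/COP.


COP = 277.1940 / 47.8430 = 5.7938
W = 6.7960 / 5.7938 = 1.1730 kW

COP = 5.7938, W = 1.1730 kW


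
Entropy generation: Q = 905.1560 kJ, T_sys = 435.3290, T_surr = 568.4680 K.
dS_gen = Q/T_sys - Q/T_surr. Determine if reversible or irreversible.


dS_sys = 905.1560/435.3290 = 2.0792 kJ/K
dS_surr = -905.1560/568.4680 = -1.5923 kJ/K
dS_gen = 2.0792 - 1.5923 = 0.4870 kJ/K (irreversible)

dS_gen = 0.4870 kJ/K, irreversible


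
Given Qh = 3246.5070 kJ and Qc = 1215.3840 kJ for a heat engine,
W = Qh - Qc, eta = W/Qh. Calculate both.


W = 3246.5070 - 1215.3840 = 2031.1230 kJ
eta = 2031.1230 / 3246.5070 = 0.6256 = 62.5633%

W = 2031.1230 kJ, eta = 62.5633%


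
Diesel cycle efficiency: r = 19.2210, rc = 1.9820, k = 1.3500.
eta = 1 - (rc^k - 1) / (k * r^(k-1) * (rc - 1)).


r^(k-1) = 2.8140
rc^k = 2.5182
eta = 0.5930 = 59.3031%

59.3031%


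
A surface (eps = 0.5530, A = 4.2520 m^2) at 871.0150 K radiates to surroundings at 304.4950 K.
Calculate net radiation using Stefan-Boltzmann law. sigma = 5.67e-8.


T^4 = 5.7558e+11
Tsurr^4 = 8.5965e+09
Q = 0.5530 * 5.67e-8 * 4.2520 * 5.6698e+11 = 75590.7537 W

75590.7537 W


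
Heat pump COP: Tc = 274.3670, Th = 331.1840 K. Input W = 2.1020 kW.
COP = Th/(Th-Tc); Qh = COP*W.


COP = 331.1840 / 56.8170 = 5.8290
Qh = 5.8290 * 2.1020 = 12.2525 kW

COP = 5.8290, Qh = 12.2525 kW


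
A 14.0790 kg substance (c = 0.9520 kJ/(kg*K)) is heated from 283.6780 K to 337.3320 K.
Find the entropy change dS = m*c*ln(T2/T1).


T2/T1 = 1.1891
ln(T2/T1) = 0.1732
dS = 14.0790 * 0.9520 * 0.1732 = 2.3218 kJ/K

2.3218 kJ/K


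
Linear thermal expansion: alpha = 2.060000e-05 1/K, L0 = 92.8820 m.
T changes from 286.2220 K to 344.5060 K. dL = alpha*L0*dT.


dT = 58.2840 K
dL = 2.060000e-05 * 92.8820 * 58.2840 = 0.111519 m
L_final = 92.993519 m

dL = 0.111519 m


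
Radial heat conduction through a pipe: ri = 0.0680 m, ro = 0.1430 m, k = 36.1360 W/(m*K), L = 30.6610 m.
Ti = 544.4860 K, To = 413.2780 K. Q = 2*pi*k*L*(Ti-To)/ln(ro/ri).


dT = 131.2080 K
ln(ro/ri) = 0.7433
Q = 2*pi*36.1360*30.6610*131.2080 / 0.7433 = 1228799.0582 W

1228799.0582 W


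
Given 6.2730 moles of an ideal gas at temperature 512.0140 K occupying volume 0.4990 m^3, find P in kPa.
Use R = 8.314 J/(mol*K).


P = nRT/V = 6.2730 * 8.314 * 512.0140 / 0.4990
= 26703.4358 / 0.4990 = 53513.8994 Pa = 53.5139 kPa

53.5139 kPa


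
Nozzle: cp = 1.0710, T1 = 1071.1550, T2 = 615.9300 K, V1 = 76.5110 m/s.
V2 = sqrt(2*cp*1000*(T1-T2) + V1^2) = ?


dT = 455.2250 K
2*cp*1000*dT = 975091.9500
V1^2 = 5853.9331
V2 = sqrt(980945.8831) = 990.4271 m/s

990.4271 m/s


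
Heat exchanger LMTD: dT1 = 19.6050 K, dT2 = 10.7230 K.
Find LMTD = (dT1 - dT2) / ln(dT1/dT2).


dT1/dT2 = 1.8283
ln(dT1/dT2) = 0.6034
LMTD = 8.8820 / 0.6034 = 14.7201 K

14.7201 K


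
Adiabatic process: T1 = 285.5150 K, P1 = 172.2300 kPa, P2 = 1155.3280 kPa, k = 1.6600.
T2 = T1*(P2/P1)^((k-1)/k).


(k-1)/k = 0.3976
(P2/P1)^exp = 2.1313
T2 = 285.5150 * 2.1313 = 608.5212 K

608.5212 K


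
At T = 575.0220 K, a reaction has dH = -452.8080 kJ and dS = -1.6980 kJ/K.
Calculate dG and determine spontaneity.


T*dS = 575.0220 * -1.6980 = -976.3874 kJ
dG = -452.8080 + 976.3874 = 523.5794 kJ (non-spontaneous)

dG = 523.5794 kJ, non-spontaneous


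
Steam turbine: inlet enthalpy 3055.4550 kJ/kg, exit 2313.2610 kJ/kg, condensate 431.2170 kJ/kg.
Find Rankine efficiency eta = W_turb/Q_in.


W = 742.1940 kJ/kg
Q_in = 2624.2380 kJ/kg
eta = 0.2828 = 28.2823%

eta = 28.2823%


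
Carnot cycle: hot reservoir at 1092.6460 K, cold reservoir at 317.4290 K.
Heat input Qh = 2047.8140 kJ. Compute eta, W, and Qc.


eta = 1 - 317.4290/1092.6460 = 0.7095
W = 0.7095 * 2047.8140 = 1452.8953 kJ
Qc = 2047.8140 - 1452.8953 = 594.9187 kJ

eta = 70.9486%, W = 1452.8953 kJ, Qc = 594.9187 kJ


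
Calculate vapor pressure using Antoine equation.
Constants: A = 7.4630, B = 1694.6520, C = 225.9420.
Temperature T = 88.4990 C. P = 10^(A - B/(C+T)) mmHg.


C+T = 314.4410
B/(C+T) = 5.3894
log10(P) = 7.4630 - 5.3894 = 2.0736
P = 10^2.0736 = 118.4645 mmHg

118.4645 mmHg


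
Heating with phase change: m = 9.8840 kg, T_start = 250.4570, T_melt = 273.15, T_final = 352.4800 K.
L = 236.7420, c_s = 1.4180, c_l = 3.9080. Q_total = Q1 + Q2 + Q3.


Q1 (sensible, solid) = 9.8840 * 1.4180 * 22.6930 = 318.0540 kJ
Q2 (latent) = 9.8840 * 236.7420 = 2339.9579 kJ
Q3 (sensible, liquid) = 9.8840 * 3.9080 * 79.3300 = 3064.2539 kJ
Q_total = 5722.2658 kJ

5722.2658 kJ


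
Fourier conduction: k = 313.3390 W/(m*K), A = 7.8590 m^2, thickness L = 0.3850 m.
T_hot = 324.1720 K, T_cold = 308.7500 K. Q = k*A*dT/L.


dT = 15.4220 K
Q = 313.3390 * 7.8590 * 15.4220 / 0.3850 = 98641.9641 W

98641.9641 W


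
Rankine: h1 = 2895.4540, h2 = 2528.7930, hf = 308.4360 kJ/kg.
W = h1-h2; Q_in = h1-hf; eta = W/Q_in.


W = 366.6610 kJ/kg
Q_in = 2587.0180 kJ/kg
eta = 0.1417 = 14.1731%

eta = 14.1731%


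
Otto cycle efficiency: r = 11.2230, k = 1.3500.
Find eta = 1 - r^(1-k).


r^(k-1) = 2.3310
eta = 1 - 1/2.3310 = 0.5710 = 57.0995%

57.0995%


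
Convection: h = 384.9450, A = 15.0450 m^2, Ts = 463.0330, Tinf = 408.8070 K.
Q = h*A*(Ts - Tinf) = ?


dT = 54.2260 K
Q = 384.9450 * 15.0450 * 54.2260 = 314049.7448 W

314049.7448 W


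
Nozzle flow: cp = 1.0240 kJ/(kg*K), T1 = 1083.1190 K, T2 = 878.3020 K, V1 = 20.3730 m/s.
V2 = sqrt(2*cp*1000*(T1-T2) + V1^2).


dT = 204.8170 K
2*cp*1000*dT = 419465.2160
V1^2 = 415.0591
V2 = sqrt(419880.2751) = 647.9817 m/s

647.9817 m/s


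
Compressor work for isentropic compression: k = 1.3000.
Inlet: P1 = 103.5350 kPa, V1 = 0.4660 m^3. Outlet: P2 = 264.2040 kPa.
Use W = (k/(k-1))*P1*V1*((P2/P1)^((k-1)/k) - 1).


(k-1)/k = 0.2308
(P2/P1)^exp = 1.2413
W = 4.3333 * 103.5350 * 0.4660 * (1.2413 - 1) = 50.4563 kJ

50.4563 kJ


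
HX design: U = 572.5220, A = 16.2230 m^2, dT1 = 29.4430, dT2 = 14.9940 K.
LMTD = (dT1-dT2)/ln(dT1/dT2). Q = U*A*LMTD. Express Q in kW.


LMTD = 21.4121 K
Q = 572.5220 * 16.2230 * 21.4121 = 198875.9003 W = 198.8759 kW

198.8759 kW


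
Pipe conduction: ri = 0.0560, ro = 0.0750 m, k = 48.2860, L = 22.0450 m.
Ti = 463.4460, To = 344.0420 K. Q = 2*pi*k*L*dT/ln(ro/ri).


dT = 119.4040 K
ln(ro/ri) = 0.2921
Q = 2*pi*48.2860*22.0450*119.4040 / 0.2921 = 2733659.1959 W

2733659.1959 W


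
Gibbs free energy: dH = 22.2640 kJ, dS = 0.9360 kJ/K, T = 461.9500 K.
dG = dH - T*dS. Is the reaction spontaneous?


T*dS = 461.9500 * 0.9360 = 432.3852 kJ
dG = 22.2640 - 432.3852 = -410.1212 kJ (spontaneous)

dG = -410.1212 kJ, spontaneous


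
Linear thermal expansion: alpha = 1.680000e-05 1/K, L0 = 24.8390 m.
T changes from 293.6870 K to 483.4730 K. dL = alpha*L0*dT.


dT = 189.7860 K
dL = 1.680000e-05 * 24.8390 * 189.7860 = 0.079197 m
L_final = 24.918197 m

dL = 0.079197 m


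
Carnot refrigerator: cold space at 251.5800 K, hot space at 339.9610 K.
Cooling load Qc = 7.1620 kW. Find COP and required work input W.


COP = 251.5800 / 88.3810 = 2.8465
W = 7.1620 / 2.8465 = 2.5160 kW

COP = 2.8465, W = 2.5160 kW


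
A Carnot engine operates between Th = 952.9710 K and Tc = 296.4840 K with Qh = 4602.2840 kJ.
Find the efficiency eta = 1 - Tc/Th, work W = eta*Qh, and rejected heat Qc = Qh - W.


eta = 1 - 296.4840/952.9710 = 0.6889
W = 0.6889 * 4602.2840 = 3170.4423 kJ
Qc = 4602.2840 - 3170.4423 = 1431.8417 kJ

eta = 68.8885%, W = 3170.4423 kJ, Qc = 1431.8417 kJ


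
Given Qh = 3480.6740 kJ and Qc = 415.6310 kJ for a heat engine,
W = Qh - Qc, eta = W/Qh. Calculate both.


W = 3480.6740 - 415.6310 = 3065.0430 kJ
eta = 3065.0430 / 3480.6740 = 0.8806 = 88.0589%

W = 3065.0430 kJ, eta = 88.0589%


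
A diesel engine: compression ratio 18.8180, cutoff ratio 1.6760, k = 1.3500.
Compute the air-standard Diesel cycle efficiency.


r^(k-1) = 2.7932
rc^k = 2.0080
eta = 0.6045 = 60.4550%

60.4550%


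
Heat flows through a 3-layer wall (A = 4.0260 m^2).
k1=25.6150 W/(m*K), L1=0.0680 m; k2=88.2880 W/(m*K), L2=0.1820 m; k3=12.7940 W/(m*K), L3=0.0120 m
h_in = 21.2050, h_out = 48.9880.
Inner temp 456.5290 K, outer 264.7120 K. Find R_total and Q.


R_conv_in = 1/(21.2050*4.0260) = 0.0117
R_1 = 0.0680/(25.6150*4.0260) = 0.0007
R_2 = 0.1820/(88.2880*4.0260) = 0.0005
R_3 = 0.0120/(12.7940*4.0260) = 0.0002
R_conv_out = 1/(48.9880*4.0260) = 0.0051
R_total = 0.0182 K/W
Q = 191.8170 / 0.0182 = 10546.2005 W

R_total = 0.0182 K/W, Q = 10546.2005 W


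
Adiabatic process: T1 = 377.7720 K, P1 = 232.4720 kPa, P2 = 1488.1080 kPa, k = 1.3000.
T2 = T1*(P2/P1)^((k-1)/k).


(k-1)/k = 0.2308
(P2/P1)^exp = 1.5348
T2 = 377.7720 * 1.5348 = 579.8166 K

579.8166 K


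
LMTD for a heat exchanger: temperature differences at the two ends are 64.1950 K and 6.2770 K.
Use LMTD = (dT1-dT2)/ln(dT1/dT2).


dT1/dT2 = 10.2270
ln(dT1/dT2) = 2.3250
LMTD = 57.9180 / 2.3250 = 24.9106 K

24.9106 K


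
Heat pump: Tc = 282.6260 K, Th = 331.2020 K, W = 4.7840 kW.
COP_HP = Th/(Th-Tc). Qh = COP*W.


COP = 331.2020 / 48.5760 = 6.8182
Qh = 6.8182 * 4.7840 = 32.6184 kW

COP = 6.8182, Qh = 32.6184 kW


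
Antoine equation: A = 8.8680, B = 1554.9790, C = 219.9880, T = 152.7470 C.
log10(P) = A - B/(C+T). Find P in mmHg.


C+T = 372.7350
B/(C+T) = 4.1718
log10(P) = 8.8680 - 4.1718 = 4.6962
P = 10^4.6962 = 49681.1466 mmHg

49681.1466 mmHg


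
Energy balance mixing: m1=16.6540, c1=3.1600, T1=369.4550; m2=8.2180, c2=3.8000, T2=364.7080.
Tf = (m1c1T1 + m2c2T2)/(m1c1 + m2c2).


num = 30832.4226
den = 83.8550
Tf = 367.6872 K

367.6872 K


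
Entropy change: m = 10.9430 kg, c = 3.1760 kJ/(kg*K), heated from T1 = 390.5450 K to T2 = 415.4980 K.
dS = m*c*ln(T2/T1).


T2/T1 = 1.0639
ln(T2/T1) = 0.0619
dS = 10.9430 * 3.1760 * 0.0619 = 2.1525 kJ/K

2.1525 kJ/K


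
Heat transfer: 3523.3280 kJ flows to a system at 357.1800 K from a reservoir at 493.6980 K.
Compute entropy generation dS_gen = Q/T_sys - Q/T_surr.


dS_sys = 3523.3280/357.1800 = 9.8643 kJ/K
dS_surr = -3523.3280/493.6980 = -7.1366 kJ/K
dS_gen = 9.8643 - 7.1366 = 2.7277 kJ/K (irreversible)

dS_gen = 2.7277 kJ/K, irreversible


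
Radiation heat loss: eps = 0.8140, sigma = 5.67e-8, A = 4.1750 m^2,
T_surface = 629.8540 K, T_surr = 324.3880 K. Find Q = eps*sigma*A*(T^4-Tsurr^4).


T^4 = 1.5738e+11
Tsurr^4 = 1.1073e+10
Q = 0.8140 * 5.67e-8 * 4.1750 * 1.4631e+11 = 28192.9357 W

28192.9357 W


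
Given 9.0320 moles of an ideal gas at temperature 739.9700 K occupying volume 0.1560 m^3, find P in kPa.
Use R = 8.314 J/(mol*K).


P = nRT/V = 9.0320 * 8.314 * 739.9700 / 0.1560
= 55565.8628 / 0.1560 = 356191.4279 Pa = 356.1914 kPa

356.1914 kPa


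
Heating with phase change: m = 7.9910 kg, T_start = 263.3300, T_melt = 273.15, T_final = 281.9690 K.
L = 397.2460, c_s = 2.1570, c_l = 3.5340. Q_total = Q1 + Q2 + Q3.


Q1 (sensible, solid) = 7.9910 * 2.1570 * 9.8200 = 169.2633 kJ
Q2 (latent) = 7.9910 * 397.2460 = 3174.3928 kJ
Q3 (sensible, liquid) = 7.9910 * 3.5340 * 8.8190 = 249.0503 kJ
Q_total = 3592.7063 kJ

3592.7063 kJ


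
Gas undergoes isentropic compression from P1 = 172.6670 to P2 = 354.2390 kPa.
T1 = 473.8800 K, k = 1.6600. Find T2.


(k-1)/k = 0.3976
(P2/P1)^exp = 1.3307
T2 = 473.8800 * 1.3307 = 630.5959 K

630.5959 K


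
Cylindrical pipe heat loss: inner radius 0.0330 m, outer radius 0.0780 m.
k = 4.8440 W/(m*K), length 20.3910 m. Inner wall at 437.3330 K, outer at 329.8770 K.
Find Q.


dT = 107.4560 K
ln(ro/ri) = 0.8602
Q = 2*pi*4.8440*20.3910*107.4560 / 0.8602 = 77527.0253 W

77527.0253 W


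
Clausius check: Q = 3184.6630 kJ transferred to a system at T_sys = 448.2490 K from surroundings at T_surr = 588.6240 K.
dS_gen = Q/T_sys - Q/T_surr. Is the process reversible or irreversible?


dS_sys = 3184.6630/448.2490 = 7.1047 kJ/K
dS_surr = -3184.6630/588.6240 = -5.4104 kJ/K
dS_gen = 7.1047 - 5.4104 = 1.6943 kJ/K (irreversible)

dS_gen = 1.6943 kJ/K, irreversible


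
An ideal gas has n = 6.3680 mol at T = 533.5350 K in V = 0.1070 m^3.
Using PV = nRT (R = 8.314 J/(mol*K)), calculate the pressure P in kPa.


P = nRT/V = 6.3680 * 8.314 * 533.5350 / 0.1070
= 28247.2380 / 0.1070 = 263992.8787 Pa = 263.9929 kPa

263.9929 kPa


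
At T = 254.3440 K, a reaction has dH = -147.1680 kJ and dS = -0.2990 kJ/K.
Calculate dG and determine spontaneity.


T*dS = 254.3440 * -0.2990 = -76.0489 kJ
dG = -147.1680 + 76.0489 = -71.1191 kJ (spontaneous)

dG = -71.1191 kJ, spontaneous


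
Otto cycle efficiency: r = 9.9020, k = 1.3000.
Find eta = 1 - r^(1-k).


r^(k-1) = 1.9894
eta = 1 - 1/1.9894 = 0.4973 = 49.7330%

49.7330%


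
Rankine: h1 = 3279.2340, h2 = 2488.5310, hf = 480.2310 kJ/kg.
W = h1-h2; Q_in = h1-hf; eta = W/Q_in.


W = 790.7030 kJ/kg
Q_in = 2799.0030 kJ/kg
eta = 0.2825 = 28.2495%

eta = 28.2495%


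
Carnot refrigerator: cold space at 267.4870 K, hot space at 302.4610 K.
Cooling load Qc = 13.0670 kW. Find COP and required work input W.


COP = 267.4870 / 34.9740 = 7.6482
W = 13.0670 / 7.6482 = 1.7085 kW

COP = 7.6482, W = 1.7085 kW


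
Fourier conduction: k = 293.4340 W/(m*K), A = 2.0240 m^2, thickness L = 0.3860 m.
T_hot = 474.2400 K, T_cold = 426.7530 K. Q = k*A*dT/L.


dT = 47.4870 K
Q = 293.4340 * 2.0240 * 47.4870 / 0.3860 = 73064.8288 W

73064.8288 W


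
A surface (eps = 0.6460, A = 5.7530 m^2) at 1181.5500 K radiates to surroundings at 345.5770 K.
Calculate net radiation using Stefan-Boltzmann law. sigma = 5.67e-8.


T^4 = 1.9490e+12
Tsurr^4 = 1.4262e+10
Q = 0.6460 * 5.67e-8 * 5.7530 * 1.9347e+12 = 407688.7003 W

407688.7003 W


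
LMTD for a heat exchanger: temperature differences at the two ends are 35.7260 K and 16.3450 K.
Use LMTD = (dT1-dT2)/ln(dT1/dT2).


dT1/dT2 = 2.1857
ln(dT1/dT2) = 0.7820
LMTD = 19.3810 / 0.7820 = 24.7853 K

24.7853 K


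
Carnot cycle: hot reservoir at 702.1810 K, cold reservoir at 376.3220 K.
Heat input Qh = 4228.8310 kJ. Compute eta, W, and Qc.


eta = 1 - 376.3220/702.1810 = 0.4641
W = 0.4641 * 4228.8310 = 1962.4607 kJ
Qc = 4228.8310 - 1962.4607 = 2266.3703 kJ

eta = 46.4067%, W = 1962.4607 kJ, Qc = 2266.3703 kJ


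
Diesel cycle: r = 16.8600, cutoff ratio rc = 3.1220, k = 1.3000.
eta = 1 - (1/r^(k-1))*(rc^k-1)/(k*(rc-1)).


r^(k-1) = 2.3338
rc^k = 4.3930
eta = 0.4730 = 47.2964%

47.2964%


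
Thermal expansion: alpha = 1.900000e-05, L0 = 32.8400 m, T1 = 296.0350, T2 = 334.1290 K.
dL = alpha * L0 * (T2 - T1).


dT = 38.0940 K
dL = 1.900000e-05 * 32.8400 * 38.0940 = 0.023769 m
L_final = 32.863769 m

dL = 0.023769 m


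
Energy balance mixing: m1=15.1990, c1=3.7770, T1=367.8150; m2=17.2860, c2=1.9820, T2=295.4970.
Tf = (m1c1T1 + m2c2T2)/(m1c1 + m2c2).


num = 31238.9960
den = 91.6675
Tf = 340.7860 K

340.7860 K


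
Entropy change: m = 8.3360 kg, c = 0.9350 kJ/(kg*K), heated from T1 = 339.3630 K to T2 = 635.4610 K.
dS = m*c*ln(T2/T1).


T2/T1 = 1.8725
ln(T2/T1) = 0.6273
dS = 8.3360 * 0.9350 * 0.6273 = 4.8891 kJ/K

4.8891 kJ/K


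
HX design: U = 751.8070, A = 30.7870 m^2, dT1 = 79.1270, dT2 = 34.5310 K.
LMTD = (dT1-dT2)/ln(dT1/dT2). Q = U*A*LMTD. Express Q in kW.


LMTD = 53.7822 K
Q = 751.8070 * 30.7870 * 53.7822 = 1244835.8476 W = 1244.8358 kW

1244.8358 kW


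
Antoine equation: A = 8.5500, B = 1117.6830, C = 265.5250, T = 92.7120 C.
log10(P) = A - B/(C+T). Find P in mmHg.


C+T = 358.2370
B/(C+T) = 3.1200
log10(P) = 8.5500 - 3.1200 = 5.4300
P = 10^5.4300 = 269181.9230 mmHg

269181.9230 mmHg


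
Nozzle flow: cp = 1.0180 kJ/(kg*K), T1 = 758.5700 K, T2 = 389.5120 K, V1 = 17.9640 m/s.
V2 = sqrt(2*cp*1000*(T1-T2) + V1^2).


dT = 369.0580 K
2*cp*1000*dT = 751402.0880
V1^2 = 322.7053
V2 = sqrt(751724.7933) = 867.0206 m/s

867.0206 m/s


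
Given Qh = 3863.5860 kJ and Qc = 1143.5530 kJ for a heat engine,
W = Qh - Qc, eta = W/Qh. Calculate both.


W = 3863.5860 - 1143.5530 = 2720.0330 kJ
eta = 2720.0330 / 3863.5860 = 0.7040 = 70.4018%

W = 2720.0330 kJ, eta = 70.4018%


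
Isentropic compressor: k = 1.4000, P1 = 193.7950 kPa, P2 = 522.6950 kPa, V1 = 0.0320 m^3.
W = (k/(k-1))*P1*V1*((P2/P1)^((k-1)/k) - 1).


(k-1)/k = 0.2857
(P2/P1)^exp = 1.3277
W = 3.5000 * 193.7950 * 0.0320 * (1.3277 - 1) = 7.1138 kJ

7.1138 kJ


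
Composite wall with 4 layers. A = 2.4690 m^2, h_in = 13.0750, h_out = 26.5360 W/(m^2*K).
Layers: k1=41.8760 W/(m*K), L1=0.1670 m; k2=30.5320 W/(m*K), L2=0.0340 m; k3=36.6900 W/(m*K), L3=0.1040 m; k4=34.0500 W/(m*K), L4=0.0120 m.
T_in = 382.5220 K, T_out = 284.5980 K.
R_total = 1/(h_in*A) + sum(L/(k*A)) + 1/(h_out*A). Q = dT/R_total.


R_conv_in = 1/(13.0750*2.4690) = 0.0310
R_1 = 0.1670/(41.8760*2.4690) = 0.0016
R_2 = 0.0340/(30.5320*2.4690) = 0.0005
R_3 = 0.1040/(36.6900*2.4690) = 0.0011
R_4 = 0.0120/(34.0500*2.4690) = 0.0001
R_conv_out = 1/(26.5360*2.4690) = 0.0153
R_total = 0.0496 K/W
Q = 97.9240 / 0.0496 = 1974.3931 W

R_total = 0.0496 K/W, Q = 1974.3931 W


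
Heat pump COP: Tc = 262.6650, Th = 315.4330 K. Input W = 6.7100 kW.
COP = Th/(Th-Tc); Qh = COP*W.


COP = 315.4330 / 52.7680 = 5.9777
Qh = 5.9777 * 6.7100 = 40.1106 kW

COP = 5.9777, Qh = 40.1106 kW


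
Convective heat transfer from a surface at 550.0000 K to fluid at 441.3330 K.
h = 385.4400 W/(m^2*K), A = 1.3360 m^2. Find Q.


dT = 108.6670 K
Q = 385.4400 * 1.3360 * 108.6670 = 55957.8369 W

55957.8369 W


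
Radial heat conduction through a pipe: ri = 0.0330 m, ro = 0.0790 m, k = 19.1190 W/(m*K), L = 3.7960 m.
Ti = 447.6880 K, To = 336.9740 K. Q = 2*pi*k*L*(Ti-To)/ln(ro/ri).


dT = 110.7140 K
ln(ro/ri) = 0.8729
Q = 2*pi*19.1190*3.7960*110.7140 / 0.8729 = 57834.8013 W

57834.8013 W


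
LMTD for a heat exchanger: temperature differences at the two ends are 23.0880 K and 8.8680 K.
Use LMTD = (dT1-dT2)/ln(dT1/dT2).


dT1/dT2 = 2.6035
ln(dT1/dT2) = 0.9569
LMTD = 14.2200 / 0.9569 = 14.8611 K

14.8611 K


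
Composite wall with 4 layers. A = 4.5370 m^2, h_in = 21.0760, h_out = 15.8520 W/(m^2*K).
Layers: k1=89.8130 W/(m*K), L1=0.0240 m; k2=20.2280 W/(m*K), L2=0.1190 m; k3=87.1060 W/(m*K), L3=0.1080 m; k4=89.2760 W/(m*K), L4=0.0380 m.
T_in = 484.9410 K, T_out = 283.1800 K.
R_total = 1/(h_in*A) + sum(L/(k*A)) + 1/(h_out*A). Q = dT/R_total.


R_conv_in = 1/(21.0760*4.5370) = 0.0105
R_1 = 0.0240/(89.8130*4.5370) = 5.8898e-05
R_2 = 0.1190/(20.2280*4.5370) = 0.0013
R_3 = 0.1080/(87.1060*4.5370) = 0.0003
R_4 = 0.0380/(89.2760*4.5370) = 9.3817e-05
R_conv_out = 1/(15.8520*4.5370) = 0.0139
R_total = 0.0261 K/W
Q = 201.7610 / 0.0261 = 7734.8248 W

R_total = 0.0261 K/W, Q = 7734.8248 W


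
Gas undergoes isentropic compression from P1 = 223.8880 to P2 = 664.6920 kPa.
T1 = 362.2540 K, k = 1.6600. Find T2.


(k-1)/k = 0.3976
(P2/P1)^exp = 1.5413
T2 = 362.2540 * 1.5413 = 558.3548 K

558.3548 K


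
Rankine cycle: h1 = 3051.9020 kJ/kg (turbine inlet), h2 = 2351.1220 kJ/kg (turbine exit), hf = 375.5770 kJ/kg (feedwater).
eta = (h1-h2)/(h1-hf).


W = 700.7800 kJ/kg
Q_in = 2676.3250 kJ/kg
eta = 0.2618 = 26.1844%

eta = 26.1844%


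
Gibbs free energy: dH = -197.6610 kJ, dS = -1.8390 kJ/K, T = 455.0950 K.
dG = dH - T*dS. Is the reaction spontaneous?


T*dS = 455.0950 * -1.8390 = -836.9197 kJ
dG = -197.6610 + 836.9197 = 639.2587 kJ (non-spontaneous)

dG = 639.2587 kJ, non-spontaneous


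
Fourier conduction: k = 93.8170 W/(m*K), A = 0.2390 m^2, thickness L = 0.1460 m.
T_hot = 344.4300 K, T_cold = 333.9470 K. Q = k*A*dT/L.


dT = 10.4830 K
Q = 93.8170 * 0.2390 * 10.4830 / 0.1460 = 1609.9492 W

1609.9492 W


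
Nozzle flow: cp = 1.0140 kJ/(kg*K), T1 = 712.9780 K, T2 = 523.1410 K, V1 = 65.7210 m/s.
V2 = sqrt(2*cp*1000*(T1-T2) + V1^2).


dT = 189.8370 K
2*cp*1000*dT = 384989.4360
V1^2 = 4319.2498
V2 = sqrt(389308.6858) = 623.9461 m/s

623.9461 m/s


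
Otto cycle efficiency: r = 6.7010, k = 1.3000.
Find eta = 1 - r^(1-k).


r^(k-1) = 1.7695
eta = 1 - 1/1.7695 = 0.4349 = 43.4857%

43.4857%


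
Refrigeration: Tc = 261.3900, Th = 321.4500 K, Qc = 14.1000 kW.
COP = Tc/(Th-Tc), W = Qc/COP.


COP = 261.3900 / 60.0600 = 4.3521
W = 14.1000 / 4.3521 = 3.2398 kW

COP = 4.3521, W = 3.2398 kW


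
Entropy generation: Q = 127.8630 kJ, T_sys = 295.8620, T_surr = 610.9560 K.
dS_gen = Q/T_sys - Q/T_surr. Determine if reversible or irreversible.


dS_sys = 127.8630/295.8620 = 0.4322 kJ/K
dS_surr = -127.8630/610.9560 = -0.2093 kJ/K
dS_gen = 0.4322 - 0.2093 = 0.2229 kJ/K (irreversible)

dS_gen = 0.2229 kJ/K, irreversible


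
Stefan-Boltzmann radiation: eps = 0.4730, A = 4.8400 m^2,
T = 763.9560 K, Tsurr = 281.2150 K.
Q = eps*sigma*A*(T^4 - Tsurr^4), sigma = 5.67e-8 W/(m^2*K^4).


T^4 = 3.4062e+11
Tsurr^4 = 6.2539e+09
Q = 0.4730 * 5.67e-8 * 4.8400 * 3.3437e+11 = 43402.5299 W

43402.5299 W


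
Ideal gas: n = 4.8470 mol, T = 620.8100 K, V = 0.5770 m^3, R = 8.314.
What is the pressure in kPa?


P = nRT/V = 4.8470 * 8.314 * 620.8100 / 0.5770
= 25017.3753 / 0.5770 = 43357.6695 Pa = 43.3577 kPa

43.3577 kPa


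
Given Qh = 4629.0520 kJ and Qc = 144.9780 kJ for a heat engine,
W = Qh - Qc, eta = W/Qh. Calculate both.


W = 4629.0520 - 144.9780 = 4484.0740 kJ
eta = 4484.0740 / 4629.0520 = 0.9687 = 96.8681%

W = 4484.0740 kJ, eta = 96.8681%


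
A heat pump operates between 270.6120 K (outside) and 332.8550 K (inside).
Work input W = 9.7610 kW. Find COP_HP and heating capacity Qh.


COP = 332.8550 / 62.2430 = 5.3477
Qh = 5.3477 * 9.7610 = 52.1986 kW

COP = 5.3477, Qh = 52.1986 kW


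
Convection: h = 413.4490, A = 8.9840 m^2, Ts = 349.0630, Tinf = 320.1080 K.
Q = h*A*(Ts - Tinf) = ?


dT = 28.9550 K
Q = 413.4490 * 8.9840 * 28.9550 = 107551.1995 W

107551.1995 W


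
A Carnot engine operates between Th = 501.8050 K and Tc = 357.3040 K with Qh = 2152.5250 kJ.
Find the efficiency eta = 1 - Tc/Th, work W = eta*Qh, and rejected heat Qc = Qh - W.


eta = 1 - 357.3040/501.8050 = 0.2880
W = 0.2880 * 2152.5250 = 619.8464 kJ
Qc = 2152.5250 - 619.8464 = 1532.6786 kJ

eta = 28.7962%, W = 619.8464 kJ, Qc = 1532.6786 kJ


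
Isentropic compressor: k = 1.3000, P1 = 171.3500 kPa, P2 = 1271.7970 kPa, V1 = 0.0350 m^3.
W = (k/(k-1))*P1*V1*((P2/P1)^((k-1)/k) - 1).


(k-1)/k = 0.2308
(P2/P1)^exp = 1.5882
W = 4.3333 * 171.3500 * 0.0350 * (1.5882 - 1) = 15.2850 kJ

15.2850 kJ


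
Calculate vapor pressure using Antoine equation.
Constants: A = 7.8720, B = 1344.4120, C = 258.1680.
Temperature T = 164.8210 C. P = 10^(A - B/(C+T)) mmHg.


C+T = 422.9890
B/(C+T) = 3.1784
log10(P) = 7.8720 - 3.1784 = 4.6936
P = 10^4.6936 = 49389.9274 mmHg

49389.9274 mmHg


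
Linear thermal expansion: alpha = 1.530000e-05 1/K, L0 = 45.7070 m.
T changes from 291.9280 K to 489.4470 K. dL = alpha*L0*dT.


dT = 197.5190 K
dL = 1.530000e-05 * 45.7070 * 197.5190 = 0.138128 m
L_final = 45.845128 m

dL = 0.138128 m


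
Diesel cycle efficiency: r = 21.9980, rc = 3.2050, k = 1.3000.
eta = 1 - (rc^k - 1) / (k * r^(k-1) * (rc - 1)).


r^(k-1) = 2.5276
rc^k = 4.5454
eta = 0.5107 = 51.0668%

51.0668%


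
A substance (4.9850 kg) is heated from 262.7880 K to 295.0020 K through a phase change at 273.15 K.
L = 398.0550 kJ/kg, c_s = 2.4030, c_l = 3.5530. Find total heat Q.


Q1 (sensible, solid) = 4.9850 * 2.4030 * 10.3620 = 124.1259 kJ
Q2 (latent) = 4.9850 * 398.0550 = 1984.3042 kJ
Q3 (sensible, liquid) = 4.9850 * 3.5530 * 21.8520 = 387.0362 kJ
Q_total = 2495.4663 kJ

2495.4663 kJ


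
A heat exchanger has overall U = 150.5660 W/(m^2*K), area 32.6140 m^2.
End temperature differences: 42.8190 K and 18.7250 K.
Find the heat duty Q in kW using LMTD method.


LMTD = 29.1299 K
Q = 150.5660 * 32.6140 * 29.1299 = 143044.1506 W = 143.0442 kW

143.0442 kW


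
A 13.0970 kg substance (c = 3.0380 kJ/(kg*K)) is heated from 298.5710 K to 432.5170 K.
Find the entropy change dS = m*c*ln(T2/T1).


T2/T1 = 1.4486
ln(T2/T1) = 0.3706
dS = 13.0970 * 3.0380 * 0.3706 = 14.7462 kJ/K

14.7462 kJ/K


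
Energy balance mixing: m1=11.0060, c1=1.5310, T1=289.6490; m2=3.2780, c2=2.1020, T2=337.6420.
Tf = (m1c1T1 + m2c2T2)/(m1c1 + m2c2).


num = 7207.1131
den = 23.7405
Tf = 303.5783 K

303.5783 K


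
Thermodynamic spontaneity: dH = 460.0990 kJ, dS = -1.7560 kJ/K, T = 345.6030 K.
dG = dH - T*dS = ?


T*dS = 345.6030 * -1.7560 = -606.8789 kJ
dG = 460.0990 + 606.8789 = 1066.9779 kJ (non-spontaneous)

dG = 1066.9779 kJ, non-spontaneous


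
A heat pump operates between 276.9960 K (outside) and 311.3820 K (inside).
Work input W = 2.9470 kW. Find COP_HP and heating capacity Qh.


COP = 311.3820 / 34.3860 = 9.0555
Qh = 9.0555 * 2.9470 = 26.6865 kW

COP = 9.0555, Qh = 26.6865 kW


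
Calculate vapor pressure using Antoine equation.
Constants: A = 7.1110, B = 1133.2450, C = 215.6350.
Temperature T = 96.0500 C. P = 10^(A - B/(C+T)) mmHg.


C+T = 311.6850
B/(C+T) = 3.6359
log10(P) = 7.1110 - 3.6359 = 3.4751
P = 10^3.4751 = 2986.3016 mmHg

2986.3016 mmHg


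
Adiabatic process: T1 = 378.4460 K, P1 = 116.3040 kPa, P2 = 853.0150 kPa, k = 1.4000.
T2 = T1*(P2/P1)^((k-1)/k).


(k-1)/k = 0.2857
(P2/P1)^exp = 1.7670
T2 = 378.4460 * 1.7670 = 668.7291 K

668.7291 K


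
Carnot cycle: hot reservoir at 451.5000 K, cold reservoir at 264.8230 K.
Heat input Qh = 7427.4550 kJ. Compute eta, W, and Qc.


eta = 1 - 264.8230/451.5000 = 0.4135
W = 0.4135 * 7427.4550 = 3070.9524 kJ
Qc = 7427.4550 - 3070.9524 = 4356.5026 kJ

eta = 41.3460%, W = 3070.9524 kJ, Qc = 4356.5026 kJ


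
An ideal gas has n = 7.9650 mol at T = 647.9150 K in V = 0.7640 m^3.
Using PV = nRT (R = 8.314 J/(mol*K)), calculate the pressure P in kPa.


P = nRT/V = 7.9650 * 8.314 * 647.9150 / 0.7640
= 42905.5857 / 0.7640 = 56159.1436 Pa = 56.1591 kPa

56.1591 kPa


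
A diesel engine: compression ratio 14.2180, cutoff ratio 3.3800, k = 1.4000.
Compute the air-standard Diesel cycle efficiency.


r^(k-1) = 2.8916
rc^k = 5.5015
eta = 0.5328 = 53.2782%

53.2782%


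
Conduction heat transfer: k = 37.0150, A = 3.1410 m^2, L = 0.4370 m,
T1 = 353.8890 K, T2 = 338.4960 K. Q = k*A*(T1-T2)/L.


dT = 15.3930 K
Q = 37.0150 * 3.1410 * 15.3930 / 0.4370 = 4095.3170 W

4095.3170 W


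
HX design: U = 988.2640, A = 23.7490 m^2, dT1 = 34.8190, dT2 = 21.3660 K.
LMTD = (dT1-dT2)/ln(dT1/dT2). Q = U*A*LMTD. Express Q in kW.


LMTD = 27.5472 K
Q = 988.2640 * 23.7490 * 27.5472 = 646539.8199 W = 646.5398 kW

646.5398 kW


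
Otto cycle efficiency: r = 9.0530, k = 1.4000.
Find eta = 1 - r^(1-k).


r^(k-1) = 2.4139
eta = 1 - 1/2.4139 = 0.5857 = 58.5730%

58.5730%


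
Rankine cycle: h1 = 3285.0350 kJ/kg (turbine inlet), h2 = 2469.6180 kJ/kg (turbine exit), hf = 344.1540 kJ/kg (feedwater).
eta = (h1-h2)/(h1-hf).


W = 815.4170 kJ/kg
Q_in = 2940.8810 kJ/kg
eta = 0.2773 = 27.7270%

eta = 27.7270%


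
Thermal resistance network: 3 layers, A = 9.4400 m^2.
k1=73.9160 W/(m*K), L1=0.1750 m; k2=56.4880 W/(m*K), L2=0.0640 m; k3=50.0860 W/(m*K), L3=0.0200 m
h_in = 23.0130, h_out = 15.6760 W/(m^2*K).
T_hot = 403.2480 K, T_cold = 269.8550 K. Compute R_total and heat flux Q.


R_conv_in = 1/(23.0130*9.4400) = 0.0046
R_1 = 0.1750/(73.9160*9.4400) = 0.0003
R_2 = 0.0640/(56.4880*9.4400) = 0.0001
R_3 = 0.0200/(50.0860*9.4400) = 4.2300e-05
R_conv_out = 1/(15.6760*9.4400) = 0.0068
R_total = 0.0118 K/W
Q = 133.3930 / 0.0118 = 11329.5798 W

R_total = 0.0118 K/W, Q = 11329.5798 W


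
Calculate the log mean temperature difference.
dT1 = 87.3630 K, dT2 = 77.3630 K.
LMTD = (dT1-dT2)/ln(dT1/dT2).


dT1/dT2 = 1.1293
ln(dT1/dT2) = 0.1216
LMTD = 10.0000 / 0.1216 = 82.2617 K

82.2617 K


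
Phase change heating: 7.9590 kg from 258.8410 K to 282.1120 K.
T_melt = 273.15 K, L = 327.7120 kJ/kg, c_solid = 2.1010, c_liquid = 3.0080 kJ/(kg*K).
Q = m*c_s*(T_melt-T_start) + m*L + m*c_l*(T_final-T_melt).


Q1 (sensible, solid) = 7.9590 * 2.1010 * 14.3090 = 239.2731 kJ
Q2 (latent) = 7.9590 * 327.7120 = 2608.2598 kJ
Q3 (sensible, liquid) = 7.9590 * 3.0080 * 8.9620 = 214.5563 kJ
Q_total = 3062.0892 kJ

3062.0892 kJ


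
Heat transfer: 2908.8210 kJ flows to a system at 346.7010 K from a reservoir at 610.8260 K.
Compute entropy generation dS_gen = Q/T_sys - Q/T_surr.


dS_sys = 2908.8210/346.7010 = 8.3900 kJ/K
dS_surr = -2908.8210/610.8260 = -4.7621 kJ/K
dS_gen = 8.3900 - 4.7621 = 3.6279 kJ/K (irreversible)

dS_gen = 3.6279 kJ/K, irreversible


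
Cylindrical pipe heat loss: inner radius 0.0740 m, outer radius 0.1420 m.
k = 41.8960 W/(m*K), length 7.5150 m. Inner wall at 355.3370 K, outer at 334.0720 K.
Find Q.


dT = 21.2650 K
ln(ro/ri) = 0.6518
Q = 2*pi*41.8960*7.5150*21.2650 / 0.6518 = 64544.2842 W

64544.2842 W


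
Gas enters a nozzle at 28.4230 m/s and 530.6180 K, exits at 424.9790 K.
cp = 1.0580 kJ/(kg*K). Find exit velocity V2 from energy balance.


dT = 105.6390 K
2*cp*1000*dT = 223532.1240
V1^2 = 807.8669
V2 = sqrt(224339.9909) = 473.6454 m/s

473.6454 m/s


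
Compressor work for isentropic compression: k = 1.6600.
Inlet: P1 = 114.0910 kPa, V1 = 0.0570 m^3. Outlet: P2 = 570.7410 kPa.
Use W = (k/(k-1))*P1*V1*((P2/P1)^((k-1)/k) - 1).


(k-1)/k = 0.3976
(P2/P1)^exp = 1.8967
W = 2.5152 * 114.0910 * 0.0570 * (1.8967 - 1) = 14.6663 kJ

14.6663 kJ
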